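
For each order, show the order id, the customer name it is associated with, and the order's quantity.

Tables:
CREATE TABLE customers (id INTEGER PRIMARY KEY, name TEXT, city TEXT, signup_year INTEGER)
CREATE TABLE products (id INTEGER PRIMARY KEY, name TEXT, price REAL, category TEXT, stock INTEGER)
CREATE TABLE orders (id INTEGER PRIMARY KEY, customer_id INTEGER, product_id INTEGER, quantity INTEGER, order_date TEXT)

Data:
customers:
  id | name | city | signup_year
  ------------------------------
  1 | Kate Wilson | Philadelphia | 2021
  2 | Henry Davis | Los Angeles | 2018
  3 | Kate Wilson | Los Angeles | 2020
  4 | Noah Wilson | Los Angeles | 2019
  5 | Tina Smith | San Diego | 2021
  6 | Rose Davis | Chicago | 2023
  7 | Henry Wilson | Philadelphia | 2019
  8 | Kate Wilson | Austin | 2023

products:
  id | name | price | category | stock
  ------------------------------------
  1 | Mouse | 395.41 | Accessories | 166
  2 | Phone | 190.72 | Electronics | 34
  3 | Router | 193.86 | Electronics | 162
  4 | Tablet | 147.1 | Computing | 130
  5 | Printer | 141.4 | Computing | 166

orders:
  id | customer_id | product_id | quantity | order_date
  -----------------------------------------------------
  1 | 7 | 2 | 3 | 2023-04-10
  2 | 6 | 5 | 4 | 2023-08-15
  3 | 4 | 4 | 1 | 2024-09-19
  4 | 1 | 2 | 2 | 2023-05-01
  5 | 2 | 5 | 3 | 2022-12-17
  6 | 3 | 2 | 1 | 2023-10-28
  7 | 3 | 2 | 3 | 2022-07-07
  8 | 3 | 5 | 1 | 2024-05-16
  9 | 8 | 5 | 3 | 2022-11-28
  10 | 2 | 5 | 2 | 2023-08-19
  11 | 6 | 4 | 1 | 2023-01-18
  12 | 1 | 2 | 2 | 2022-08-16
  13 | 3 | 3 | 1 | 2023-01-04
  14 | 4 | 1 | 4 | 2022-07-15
SELECT c.id, p.name AS customer, c.quantity FROM orders c JOIN customers p ON c.customer_id = p.id

Execution result:
id | customer | quantity
1 | Henry Wilson | 3
2 | Rose Davis | 4
3 | Noah Wilson | 1
4 | Kate Wilson | 2
5 | Henry Davis | 3
6 | Kate Wilson | 1
7 | Kate Wilson | 3
8 | Kate Wilson | 1
9 | Kate Wilson | 3
10 | Henry Davis | 2
11 | Rose Davis | 1
12 | Kate Wilson | 2
13 | Kate Wilson | 1
14 | Noah Wilson | 4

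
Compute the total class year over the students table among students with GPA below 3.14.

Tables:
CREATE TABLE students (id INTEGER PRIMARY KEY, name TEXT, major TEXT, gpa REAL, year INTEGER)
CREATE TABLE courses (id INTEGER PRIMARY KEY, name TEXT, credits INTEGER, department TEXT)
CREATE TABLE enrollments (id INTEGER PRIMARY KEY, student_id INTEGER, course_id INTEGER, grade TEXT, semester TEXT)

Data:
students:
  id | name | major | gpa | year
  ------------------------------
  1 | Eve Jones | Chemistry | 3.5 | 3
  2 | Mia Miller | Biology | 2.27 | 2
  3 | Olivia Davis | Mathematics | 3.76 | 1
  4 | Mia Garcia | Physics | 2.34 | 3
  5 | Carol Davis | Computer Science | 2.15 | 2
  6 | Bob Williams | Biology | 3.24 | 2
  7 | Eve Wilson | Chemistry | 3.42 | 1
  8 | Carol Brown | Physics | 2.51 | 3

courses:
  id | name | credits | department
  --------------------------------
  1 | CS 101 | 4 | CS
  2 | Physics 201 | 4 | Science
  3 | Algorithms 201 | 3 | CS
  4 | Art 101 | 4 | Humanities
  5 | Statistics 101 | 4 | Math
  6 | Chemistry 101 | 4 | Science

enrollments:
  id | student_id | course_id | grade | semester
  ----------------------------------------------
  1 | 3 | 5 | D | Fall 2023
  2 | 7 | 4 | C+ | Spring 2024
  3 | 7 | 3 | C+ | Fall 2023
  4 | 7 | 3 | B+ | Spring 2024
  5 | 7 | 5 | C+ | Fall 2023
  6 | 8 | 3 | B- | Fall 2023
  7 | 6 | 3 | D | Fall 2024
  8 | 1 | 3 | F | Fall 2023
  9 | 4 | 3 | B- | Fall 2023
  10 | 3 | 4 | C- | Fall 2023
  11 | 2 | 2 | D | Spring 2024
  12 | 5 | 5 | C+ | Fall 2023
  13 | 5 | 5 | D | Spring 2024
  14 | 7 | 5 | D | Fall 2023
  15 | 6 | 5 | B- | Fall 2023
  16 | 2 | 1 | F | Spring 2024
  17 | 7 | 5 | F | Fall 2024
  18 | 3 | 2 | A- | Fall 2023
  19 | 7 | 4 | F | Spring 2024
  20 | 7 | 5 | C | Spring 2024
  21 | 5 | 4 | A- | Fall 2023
SELECT SUM(year) FROM students WHERE gpa < 3.14

Execution result:
10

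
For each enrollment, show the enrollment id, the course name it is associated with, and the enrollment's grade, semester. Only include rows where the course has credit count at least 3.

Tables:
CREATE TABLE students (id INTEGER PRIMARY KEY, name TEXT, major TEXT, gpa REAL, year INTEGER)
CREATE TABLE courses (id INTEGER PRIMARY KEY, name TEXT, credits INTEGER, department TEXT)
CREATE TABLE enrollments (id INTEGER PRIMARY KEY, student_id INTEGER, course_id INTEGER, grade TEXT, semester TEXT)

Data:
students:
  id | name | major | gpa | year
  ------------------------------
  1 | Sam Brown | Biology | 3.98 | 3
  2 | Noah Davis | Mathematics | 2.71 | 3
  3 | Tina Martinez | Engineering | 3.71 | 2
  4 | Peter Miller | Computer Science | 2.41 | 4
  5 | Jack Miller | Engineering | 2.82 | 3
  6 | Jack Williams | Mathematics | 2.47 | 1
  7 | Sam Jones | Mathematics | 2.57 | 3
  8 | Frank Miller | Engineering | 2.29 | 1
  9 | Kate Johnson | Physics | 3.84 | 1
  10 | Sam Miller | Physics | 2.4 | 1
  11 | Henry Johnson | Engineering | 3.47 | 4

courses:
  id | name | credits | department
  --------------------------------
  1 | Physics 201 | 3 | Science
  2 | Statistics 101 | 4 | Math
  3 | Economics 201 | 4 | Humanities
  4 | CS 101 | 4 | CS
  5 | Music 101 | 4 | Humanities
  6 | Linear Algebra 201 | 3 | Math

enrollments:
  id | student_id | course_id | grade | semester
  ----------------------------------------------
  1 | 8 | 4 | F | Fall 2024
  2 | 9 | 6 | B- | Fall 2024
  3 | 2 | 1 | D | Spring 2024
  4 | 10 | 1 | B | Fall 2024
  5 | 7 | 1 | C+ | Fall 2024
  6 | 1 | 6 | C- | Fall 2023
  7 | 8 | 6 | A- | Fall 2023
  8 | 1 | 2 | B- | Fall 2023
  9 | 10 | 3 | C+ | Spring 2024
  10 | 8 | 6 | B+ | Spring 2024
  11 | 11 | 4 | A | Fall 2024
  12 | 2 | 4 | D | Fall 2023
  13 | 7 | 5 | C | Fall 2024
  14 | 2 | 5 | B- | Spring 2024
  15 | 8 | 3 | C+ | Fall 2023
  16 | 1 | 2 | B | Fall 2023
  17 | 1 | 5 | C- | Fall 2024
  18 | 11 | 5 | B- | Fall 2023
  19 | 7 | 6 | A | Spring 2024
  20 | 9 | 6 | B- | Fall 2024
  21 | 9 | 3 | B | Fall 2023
SELECT c.id, p.name AS course, c.grade, c.semester FROM enrollments c JOIN courses p ON c.course_id = p.id WHERE p.credits >= 3

Execution result:
id | course | grade | semester
1 | CS 101 | F | Fall 2024
2 | Linear Algebra 201 | B- | Fall 2024
3 | Physics 201 | D | Spring 2024
4 | Physics 201 | B | Fall 2024
5 | Physics 201 | C+ | Fall 2024
6 | Linear Algebra 201 | C- | Fall 2023
7 | Linear Algebra 201 | A- | Fall 2023
8 | Statistics 101 | B- | Fall 2023
9 | Economics 201 | C+ | Spring 2024
10 | Linear Algebra 201 | B+ | Spring 2024
11 | CS 101 | A | Fall 2024
12 | CS 101 | D | Fall 2023
13 | Music 101 | C | Fall 2024
14 | Music 101 | B- | Spring 2024
15 | Economics 201 | C+ | Fall 2023
16 | Statistics 101 | B | Fall 2023
17 | Music 101 | C- | Fall 2024
18 | Music 101 | B- | Fall 2023
19 | Linear Algebra 201 | A | Spring 2024
20 | Linear Algebra 201 | B- | Fall 2024
21 | Economics 201 | B | Fall 2023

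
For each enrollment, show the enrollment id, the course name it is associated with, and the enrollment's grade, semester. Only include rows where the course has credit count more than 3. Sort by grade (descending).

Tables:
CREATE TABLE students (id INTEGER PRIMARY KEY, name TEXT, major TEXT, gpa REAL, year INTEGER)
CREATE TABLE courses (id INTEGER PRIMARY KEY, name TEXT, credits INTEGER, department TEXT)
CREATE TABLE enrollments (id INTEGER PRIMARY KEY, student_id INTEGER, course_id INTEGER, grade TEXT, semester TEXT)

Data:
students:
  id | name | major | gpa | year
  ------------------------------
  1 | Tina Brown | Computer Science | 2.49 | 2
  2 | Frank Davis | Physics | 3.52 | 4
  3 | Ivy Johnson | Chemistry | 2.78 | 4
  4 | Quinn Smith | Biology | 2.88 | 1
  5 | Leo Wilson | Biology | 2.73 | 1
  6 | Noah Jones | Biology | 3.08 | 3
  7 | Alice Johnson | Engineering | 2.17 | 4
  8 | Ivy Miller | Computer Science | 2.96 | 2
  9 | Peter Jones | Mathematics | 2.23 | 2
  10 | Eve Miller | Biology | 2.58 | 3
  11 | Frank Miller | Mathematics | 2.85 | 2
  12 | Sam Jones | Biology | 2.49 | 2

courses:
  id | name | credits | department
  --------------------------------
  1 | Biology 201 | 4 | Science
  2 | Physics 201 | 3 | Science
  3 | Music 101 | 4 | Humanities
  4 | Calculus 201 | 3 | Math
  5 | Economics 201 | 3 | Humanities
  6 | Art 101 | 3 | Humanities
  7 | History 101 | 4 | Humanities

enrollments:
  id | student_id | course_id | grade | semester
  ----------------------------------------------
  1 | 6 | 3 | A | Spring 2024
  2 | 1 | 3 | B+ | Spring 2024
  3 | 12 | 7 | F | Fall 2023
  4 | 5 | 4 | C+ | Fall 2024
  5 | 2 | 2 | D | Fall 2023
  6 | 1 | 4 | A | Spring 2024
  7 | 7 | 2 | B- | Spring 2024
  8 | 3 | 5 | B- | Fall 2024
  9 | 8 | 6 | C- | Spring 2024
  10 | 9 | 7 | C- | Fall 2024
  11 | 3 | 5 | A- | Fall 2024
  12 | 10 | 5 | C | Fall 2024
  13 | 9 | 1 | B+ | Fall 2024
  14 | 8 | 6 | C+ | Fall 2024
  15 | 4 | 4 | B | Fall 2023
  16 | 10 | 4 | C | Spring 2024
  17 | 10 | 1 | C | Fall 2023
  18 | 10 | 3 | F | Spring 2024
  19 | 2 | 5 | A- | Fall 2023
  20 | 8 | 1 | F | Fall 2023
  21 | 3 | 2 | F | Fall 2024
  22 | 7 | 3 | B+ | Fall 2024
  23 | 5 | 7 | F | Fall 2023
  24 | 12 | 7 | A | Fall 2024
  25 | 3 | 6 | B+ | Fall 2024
SELECT c.id, p.name AS course, c.grade, c.semester FROM enrollments c JOIN courses p ON c.course_id = p.id WHERE p.credits > 3 ORDER BY c.grade DESC

Execution result:
id | course | grade | semester
3 | History 101 | F | Fall 2023
18 | Music 101 | F | Spring 2024
20 | Biology 201 | F | Fall 2023
23 | History 101 | F | Fall 2023
10 | History 101 | C- | Fall 2024
17 | Biology 201 | C | Fall 2023
2 | Music 101 | B+ | Spring 2024
13 | Biology 201 | B+ | Fall 2024
22 | Music 101 | B+ | Fall 2024
1 | Music 101 | A | Spring 2024
24 | History 101 | A | Fall 2024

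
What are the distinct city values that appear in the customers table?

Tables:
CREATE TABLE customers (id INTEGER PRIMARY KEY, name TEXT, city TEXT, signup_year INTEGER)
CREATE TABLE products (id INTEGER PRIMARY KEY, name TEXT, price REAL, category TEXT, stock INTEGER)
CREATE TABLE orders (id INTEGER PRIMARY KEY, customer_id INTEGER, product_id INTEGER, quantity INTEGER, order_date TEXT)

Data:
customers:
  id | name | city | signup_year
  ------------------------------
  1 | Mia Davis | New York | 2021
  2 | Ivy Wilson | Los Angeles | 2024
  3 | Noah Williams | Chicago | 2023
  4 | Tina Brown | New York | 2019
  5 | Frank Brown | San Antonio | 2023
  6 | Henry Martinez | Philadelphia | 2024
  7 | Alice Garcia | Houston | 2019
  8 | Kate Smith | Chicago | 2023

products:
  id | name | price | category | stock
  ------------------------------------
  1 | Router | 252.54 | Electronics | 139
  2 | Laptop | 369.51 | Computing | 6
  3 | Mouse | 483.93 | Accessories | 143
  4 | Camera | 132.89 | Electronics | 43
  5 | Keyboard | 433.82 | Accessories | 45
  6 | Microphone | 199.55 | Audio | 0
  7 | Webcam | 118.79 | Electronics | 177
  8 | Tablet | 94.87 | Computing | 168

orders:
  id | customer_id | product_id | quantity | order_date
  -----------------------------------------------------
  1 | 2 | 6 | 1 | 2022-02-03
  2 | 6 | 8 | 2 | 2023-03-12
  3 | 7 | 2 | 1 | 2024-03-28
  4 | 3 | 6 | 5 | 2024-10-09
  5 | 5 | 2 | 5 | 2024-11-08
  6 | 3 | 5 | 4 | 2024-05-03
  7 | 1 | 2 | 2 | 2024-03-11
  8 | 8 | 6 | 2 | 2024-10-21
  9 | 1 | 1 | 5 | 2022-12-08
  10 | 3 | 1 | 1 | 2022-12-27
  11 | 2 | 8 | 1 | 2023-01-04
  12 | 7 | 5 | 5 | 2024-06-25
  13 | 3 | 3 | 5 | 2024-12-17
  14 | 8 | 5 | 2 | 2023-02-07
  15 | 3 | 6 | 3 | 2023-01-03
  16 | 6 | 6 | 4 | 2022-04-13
SELECT DISTINCT city FROM customers

Execution result:
city
New York
Los Angeles
Chicago
San Antonio
Philadelphia
Houston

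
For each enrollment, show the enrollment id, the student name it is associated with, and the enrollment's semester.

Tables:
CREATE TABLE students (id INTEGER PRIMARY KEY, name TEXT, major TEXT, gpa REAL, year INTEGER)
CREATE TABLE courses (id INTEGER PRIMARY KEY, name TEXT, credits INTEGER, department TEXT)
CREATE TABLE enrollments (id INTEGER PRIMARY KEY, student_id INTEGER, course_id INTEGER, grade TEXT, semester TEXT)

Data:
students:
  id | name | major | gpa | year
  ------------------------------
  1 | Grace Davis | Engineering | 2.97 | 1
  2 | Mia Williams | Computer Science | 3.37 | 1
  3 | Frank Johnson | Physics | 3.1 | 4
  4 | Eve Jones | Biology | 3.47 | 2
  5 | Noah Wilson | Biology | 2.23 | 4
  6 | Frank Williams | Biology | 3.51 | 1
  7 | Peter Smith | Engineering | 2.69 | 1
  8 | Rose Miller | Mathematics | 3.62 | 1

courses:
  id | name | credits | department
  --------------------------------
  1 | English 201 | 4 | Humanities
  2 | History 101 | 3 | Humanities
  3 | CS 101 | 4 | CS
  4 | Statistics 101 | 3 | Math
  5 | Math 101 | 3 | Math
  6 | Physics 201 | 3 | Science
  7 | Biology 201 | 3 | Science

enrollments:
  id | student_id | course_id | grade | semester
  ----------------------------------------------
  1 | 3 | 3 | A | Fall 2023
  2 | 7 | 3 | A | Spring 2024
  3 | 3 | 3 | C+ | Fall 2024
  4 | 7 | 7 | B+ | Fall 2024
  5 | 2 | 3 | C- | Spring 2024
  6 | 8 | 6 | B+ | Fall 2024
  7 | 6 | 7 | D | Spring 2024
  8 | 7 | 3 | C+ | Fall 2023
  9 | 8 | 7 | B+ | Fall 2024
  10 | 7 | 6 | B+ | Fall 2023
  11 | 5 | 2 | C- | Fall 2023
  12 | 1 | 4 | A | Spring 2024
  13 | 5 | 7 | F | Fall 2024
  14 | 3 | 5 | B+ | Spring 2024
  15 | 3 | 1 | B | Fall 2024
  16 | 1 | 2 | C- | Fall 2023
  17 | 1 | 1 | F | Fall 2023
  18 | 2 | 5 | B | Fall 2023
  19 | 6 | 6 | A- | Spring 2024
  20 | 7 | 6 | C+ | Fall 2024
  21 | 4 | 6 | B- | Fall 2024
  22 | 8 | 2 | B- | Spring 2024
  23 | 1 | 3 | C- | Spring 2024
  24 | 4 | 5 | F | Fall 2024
SELECT c.id, p.name AS student, c.semester FROM enrollments c JOIN students p ON c.student_id = p.id

Execution result:
id | student | semester
1 | Frank Johnson | Fall 2023
2 | Peter Smith | Spring 2024
3 | Frank Johnson | Fall 2024
4 | Peter Smith | Fall 2024
5 | Mia Williams | Spring 2024
6 | Rose Miller | Fall 2024
7 | Frank Williams | Spring 2024
8 | Peter Smith | Fall 2023
9 | Rose Miller | Fall 2024
10 | Peter Smith | Fall 2023
11 | Noah Wilson | Fall 2023
12 | Grace Davis | Spring 2024
13 | Noah Wilson | Fall 2024
14 | Frank Johnson | Spring 2024
15 | Frank Johnson | Fall 2024
16 | Grace Davis | Fall 2023
17 | Grace Davis | Fall 2023
18 | Mia Williams | Fall 2023
19 | Frank Williams | Spring 2024
20 | Peter Smith | Fall 2024
21 | Eve Jones | Fall 2024
22 | Rose Miller | Spring 2024
23 | Grace Davis | Spring 2024
24 | Eve Jones | Fall 2024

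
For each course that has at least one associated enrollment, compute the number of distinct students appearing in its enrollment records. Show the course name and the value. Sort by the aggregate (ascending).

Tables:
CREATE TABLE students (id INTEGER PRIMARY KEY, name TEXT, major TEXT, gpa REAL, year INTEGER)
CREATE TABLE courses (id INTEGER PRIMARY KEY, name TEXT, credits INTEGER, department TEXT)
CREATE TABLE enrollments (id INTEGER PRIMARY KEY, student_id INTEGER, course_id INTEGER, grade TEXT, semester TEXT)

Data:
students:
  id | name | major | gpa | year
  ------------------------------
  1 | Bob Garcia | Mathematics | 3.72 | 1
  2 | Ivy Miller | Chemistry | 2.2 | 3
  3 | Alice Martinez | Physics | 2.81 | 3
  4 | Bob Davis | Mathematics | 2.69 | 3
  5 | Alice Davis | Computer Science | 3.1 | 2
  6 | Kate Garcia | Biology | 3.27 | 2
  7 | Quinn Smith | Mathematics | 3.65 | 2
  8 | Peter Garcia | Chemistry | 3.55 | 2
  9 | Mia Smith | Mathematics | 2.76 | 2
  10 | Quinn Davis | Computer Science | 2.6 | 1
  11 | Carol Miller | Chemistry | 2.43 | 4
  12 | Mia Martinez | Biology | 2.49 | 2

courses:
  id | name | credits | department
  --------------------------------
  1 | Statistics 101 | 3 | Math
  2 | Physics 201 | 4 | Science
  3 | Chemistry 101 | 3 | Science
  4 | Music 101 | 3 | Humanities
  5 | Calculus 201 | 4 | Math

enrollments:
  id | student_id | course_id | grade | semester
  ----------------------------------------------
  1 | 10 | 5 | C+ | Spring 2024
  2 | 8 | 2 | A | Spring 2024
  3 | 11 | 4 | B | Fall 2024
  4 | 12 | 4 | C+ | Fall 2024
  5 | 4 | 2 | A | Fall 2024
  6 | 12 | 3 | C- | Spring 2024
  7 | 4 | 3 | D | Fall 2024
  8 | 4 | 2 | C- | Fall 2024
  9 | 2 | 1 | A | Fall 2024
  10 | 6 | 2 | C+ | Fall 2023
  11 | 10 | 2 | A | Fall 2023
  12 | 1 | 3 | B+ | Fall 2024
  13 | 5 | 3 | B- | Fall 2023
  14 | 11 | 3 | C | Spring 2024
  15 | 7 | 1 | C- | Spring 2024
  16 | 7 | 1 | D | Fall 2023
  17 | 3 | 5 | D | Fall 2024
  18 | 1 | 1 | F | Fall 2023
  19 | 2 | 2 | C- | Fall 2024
SELECT p.name, COUNT(DISTINCT c.student_id) AS distinct_student_count FROM enrollments c JOIN courses p ON c.course_id = p.id GROUP BY p.id, p.name ORDER BY distinct_student_count ASC

Execution result:
name | distinct_student_count
Music 101 | 2
Calculus 201 | 2
Statistics 101 | 3
Physics 201 | 5
Chemistry 101 | 5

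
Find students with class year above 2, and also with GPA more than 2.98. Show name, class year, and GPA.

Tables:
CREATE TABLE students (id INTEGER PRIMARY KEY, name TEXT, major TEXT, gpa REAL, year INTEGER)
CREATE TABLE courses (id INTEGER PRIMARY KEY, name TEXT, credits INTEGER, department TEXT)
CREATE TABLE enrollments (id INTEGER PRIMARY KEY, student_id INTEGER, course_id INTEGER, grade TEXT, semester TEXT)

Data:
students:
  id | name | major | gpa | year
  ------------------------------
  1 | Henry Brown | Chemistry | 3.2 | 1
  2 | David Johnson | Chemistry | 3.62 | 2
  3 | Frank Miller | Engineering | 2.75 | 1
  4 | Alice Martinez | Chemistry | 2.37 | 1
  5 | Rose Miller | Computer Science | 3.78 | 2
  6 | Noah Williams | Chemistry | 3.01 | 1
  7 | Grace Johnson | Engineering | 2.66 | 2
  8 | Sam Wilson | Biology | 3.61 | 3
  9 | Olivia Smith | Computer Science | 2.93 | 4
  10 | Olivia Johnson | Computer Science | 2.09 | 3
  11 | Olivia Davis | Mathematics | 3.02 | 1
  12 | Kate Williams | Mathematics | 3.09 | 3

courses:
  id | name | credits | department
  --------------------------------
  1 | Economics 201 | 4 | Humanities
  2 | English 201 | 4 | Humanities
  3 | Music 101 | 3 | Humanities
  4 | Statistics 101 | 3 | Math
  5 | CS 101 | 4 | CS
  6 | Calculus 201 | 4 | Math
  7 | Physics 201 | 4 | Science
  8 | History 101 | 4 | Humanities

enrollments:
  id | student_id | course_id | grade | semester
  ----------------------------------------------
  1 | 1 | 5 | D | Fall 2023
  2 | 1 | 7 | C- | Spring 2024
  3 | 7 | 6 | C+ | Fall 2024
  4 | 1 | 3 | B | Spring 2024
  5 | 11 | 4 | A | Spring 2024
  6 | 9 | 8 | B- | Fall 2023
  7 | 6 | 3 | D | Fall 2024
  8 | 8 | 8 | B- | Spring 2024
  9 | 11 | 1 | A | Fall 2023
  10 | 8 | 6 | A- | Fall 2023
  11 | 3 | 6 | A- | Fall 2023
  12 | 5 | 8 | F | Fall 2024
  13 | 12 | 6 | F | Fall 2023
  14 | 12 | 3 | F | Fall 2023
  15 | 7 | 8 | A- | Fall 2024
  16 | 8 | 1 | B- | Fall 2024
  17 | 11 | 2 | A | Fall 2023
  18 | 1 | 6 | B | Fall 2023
SELECT name, year, gpa FROM students WHERE year > 2 AND gpa > 2.98

Execution result:
name | year | gpa
Sam Wilson | 3 | 3.61
Kate Williams | 3 | 3.09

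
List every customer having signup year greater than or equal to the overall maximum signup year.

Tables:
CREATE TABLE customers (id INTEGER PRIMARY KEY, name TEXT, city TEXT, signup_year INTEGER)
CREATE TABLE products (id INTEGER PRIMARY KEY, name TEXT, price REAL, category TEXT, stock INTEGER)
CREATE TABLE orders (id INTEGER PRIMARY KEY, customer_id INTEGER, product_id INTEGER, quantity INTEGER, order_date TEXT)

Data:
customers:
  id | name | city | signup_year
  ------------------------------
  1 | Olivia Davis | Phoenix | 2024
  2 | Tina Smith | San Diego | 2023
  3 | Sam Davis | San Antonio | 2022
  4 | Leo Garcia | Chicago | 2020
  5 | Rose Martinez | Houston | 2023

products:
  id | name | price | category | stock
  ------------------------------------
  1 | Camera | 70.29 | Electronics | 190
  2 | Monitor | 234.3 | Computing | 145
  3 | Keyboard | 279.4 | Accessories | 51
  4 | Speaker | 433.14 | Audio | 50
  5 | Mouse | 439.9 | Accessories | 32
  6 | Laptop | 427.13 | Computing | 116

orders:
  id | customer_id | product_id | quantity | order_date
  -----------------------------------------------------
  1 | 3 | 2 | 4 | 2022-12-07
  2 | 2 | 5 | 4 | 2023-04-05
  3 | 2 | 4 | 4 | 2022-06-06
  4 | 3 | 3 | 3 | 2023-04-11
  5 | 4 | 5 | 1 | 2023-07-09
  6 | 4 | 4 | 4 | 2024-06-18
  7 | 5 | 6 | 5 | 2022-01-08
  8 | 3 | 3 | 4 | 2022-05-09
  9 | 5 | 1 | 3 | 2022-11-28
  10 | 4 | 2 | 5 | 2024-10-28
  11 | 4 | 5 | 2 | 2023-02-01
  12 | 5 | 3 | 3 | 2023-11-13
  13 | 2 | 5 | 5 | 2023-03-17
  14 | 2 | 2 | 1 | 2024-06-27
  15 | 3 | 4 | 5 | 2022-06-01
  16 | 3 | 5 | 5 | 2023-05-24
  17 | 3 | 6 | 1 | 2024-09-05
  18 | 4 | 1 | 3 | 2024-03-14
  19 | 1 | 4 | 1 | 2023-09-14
SELECT name, signup_year FROM customers WHERE signup_year >= (SELECT MAX(signup_year) FROM customers)

Execution result:
name | signup_year
Olivia Davis | 2024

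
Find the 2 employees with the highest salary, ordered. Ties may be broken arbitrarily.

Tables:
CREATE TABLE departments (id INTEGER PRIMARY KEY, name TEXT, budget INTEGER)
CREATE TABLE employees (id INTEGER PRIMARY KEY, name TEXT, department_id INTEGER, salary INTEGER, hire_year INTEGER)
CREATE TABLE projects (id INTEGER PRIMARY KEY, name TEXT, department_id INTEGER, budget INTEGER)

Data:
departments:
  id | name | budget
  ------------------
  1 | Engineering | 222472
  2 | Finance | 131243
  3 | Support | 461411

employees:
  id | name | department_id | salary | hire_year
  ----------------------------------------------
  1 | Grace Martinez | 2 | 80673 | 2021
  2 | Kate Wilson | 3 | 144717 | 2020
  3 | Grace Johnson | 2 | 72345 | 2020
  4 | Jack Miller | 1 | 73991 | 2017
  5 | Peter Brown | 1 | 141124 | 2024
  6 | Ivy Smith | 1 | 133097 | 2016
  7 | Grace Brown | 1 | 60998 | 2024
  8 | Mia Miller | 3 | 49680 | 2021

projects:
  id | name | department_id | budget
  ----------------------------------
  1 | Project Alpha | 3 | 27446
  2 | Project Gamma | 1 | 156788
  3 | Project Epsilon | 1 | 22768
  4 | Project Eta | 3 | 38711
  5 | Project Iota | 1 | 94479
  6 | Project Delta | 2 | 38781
SELECT name, salary FROM employees ORDER BY salary DESC LIMIT 2

Execution result:
name | salary
Kate Wilson | 144717
Peter Brown | 141124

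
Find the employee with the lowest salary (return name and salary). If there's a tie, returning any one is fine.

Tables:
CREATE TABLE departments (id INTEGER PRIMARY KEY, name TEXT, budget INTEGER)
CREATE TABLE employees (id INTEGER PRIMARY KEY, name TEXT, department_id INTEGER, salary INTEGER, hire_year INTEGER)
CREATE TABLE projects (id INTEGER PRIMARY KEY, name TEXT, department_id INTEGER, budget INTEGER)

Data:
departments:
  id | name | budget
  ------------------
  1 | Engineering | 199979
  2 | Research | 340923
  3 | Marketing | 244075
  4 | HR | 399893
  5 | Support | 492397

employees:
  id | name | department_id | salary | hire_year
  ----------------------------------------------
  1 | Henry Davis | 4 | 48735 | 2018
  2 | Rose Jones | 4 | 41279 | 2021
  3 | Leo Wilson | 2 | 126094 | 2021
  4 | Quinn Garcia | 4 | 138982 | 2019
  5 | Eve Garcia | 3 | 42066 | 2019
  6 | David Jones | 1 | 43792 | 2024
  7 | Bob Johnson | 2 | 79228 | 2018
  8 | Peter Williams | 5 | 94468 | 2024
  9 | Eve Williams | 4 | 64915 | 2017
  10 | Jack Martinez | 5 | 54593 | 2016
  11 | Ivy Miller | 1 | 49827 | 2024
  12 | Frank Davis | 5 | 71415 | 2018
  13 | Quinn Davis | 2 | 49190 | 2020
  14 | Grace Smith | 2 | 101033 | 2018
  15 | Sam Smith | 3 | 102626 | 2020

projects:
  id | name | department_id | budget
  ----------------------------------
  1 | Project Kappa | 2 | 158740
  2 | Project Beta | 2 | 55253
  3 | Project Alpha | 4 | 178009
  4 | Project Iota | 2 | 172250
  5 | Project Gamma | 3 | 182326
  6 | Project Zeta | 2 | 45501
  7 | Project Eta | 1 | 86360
SELECT name, salary FROM employees ORDER BY salary ASC LIMIT 1

Execution result:
name | salary
Rose Jones | 41279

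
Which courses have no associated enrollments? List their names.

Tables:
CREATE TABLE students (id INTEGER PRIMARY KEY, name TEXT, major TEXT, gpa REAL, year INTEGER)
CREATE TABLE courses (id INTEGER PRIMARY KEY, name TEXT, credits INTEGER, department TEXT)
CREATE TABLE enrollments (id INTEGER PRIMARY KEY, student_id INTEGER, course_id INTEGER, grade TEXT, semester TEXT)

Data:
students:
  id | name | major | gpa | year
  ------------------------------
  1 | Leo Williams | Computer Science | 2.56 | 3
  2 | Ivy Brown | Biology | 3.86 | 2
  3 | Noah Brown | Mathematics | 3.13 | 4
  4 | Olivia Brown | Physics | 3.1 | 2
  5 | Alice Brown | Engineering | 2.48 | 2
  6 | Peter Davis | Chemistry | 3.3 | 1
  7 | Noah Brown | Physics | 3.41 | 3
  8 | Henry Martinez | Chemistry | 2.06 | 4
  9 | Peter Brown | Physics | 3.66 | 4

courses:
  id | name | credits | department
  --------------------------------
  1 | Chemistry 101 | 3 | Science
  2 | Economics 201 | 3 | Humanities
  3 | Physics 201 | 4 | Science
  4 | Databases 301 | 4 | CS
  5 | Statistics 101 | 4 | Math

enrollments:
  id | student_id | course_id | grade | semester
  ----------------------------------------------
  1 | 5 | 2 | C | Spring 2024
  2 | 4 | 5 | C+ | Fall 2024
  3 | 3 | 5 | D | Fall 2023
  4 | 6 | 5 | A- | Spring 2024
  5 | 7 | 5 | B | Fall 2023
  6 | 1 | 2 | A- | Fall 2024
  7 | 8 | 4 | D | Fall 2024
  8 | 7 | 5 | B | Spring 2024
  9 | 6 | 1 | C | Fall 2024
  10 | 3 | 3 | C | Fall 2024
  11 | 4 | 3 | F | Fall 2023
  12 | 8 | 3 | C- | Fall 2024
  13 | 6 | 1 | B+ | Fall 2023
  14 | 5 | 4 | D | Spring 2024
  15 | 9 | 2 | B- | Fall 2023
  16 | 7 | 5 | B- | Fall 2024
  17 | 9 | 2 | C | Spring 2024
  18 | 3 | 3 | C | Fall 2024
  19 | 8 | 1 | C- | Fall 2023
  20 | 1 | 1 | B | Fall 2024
SELECT p.name FROM courses p LEFT JOIN enrollments c ON c.course_id = p.id WHERE c.id IS NULL

Execution result:
(no rows)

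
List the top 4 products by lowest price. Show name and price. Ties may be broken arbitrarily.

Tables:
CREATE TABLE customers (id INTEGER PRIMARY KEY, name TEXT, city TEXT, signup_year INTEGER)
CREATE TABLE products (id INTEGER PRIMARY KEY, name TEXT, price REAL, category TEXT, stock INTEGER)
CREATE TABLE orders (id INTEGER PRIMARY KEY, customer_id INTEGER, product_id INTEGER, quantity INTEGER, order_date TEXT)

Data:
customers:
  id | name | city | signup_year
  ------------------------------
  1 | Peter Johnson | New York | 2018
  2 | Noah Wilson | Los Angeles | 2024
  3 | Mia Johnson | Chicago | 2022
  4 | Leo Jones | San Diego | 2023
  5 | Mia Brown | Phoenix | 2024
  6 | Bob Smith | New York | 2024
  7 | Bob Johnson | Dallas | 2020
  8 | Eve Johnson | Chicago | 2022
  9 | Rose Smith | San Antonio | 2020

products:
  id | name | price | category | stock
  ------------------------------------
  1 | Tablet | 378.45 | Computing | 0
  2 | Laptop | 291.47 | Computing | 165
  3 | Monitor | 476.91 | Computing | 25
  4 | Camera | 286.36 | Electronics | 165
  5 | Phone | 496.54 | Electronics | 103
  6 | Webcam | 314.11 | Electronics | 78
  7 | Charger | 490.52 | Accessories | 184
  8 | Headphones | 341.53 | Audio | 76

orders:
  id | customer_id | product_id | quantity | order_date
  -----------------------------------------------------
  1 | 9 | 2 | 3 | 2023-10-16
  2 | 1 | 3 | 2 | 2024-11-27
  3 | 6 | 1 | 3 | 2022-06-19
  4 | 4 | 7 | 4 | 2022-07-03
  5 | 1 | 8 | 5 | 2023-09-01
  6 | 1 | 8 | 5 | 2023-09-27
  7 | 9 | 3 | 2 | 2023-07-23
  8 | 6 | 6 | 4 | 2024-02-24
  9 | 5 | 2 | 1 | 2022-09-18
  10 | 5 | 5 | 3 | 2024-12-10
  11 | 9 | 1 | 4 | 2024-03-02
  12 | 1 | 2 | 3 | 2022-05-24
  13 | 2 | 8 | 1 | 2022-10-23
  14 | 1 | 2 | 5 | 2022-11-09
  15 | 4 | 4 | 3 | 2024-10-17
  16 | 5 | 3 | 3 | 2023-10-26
SELECT name, price FROM products ORDER BY price ASC LIMIT 4

Execution result:
name | price
Camera | 286.36
Laptop | 291.47
Webcam | 314.11
Headphones | 341.53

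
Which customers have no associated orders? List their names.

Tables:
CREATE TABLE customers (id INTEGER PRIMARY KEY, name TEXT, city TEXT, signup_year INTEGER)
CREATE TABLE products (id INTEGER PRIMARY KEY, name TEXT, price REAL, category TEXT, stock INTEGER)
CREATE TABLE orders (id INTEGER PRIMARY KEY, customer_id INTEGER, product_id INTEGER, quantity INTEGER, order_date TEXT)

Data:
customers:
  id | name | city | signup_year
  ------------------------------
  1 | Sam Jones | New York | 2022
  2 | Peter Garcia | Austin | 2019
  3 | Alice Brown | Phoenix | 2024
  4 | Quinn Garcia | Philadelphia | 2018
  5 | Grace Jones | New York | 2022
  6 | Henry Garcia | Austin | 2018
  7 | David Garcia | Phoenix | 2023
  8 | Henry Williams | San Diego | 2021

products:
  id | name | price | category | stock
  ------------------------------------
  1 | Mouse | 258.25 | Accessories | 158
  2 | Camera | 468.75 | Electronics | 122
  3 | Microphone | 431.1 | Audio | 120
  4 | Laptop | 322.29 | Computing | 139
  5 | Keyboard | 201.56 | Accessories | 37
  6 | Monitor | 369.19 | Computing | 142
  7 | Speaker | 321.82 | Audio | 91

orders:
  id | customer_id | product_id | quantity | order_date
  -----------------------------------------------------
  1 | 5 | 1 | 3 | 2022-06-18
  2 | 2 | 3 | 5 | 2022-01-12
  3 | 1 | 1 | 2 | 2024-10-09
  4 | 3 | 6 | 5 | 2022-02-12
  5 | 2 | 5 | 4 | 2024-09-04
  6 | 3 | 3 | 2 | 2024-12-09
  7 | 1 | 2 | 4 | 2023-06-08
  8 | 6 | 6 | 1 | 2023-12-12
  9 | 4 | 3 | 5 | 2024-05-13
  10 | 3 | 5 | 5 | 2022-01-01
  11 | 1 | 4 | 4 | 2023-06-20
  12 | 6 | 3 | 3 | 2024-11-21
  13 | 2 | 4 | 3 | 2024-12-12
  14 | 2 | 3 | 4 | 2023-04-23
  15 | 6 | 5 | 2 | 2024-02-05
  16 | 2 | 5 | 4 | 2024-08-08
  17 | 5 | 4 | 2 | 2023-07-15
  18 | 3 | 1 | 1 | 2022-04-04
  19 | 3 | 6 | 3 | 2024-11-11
SELECT p.name FROM customers p LEFT JOIN orders c ON c.customer_id = p.id WHERE c.id IS NULL

Execution result:
name
David Garcia
Henry Williams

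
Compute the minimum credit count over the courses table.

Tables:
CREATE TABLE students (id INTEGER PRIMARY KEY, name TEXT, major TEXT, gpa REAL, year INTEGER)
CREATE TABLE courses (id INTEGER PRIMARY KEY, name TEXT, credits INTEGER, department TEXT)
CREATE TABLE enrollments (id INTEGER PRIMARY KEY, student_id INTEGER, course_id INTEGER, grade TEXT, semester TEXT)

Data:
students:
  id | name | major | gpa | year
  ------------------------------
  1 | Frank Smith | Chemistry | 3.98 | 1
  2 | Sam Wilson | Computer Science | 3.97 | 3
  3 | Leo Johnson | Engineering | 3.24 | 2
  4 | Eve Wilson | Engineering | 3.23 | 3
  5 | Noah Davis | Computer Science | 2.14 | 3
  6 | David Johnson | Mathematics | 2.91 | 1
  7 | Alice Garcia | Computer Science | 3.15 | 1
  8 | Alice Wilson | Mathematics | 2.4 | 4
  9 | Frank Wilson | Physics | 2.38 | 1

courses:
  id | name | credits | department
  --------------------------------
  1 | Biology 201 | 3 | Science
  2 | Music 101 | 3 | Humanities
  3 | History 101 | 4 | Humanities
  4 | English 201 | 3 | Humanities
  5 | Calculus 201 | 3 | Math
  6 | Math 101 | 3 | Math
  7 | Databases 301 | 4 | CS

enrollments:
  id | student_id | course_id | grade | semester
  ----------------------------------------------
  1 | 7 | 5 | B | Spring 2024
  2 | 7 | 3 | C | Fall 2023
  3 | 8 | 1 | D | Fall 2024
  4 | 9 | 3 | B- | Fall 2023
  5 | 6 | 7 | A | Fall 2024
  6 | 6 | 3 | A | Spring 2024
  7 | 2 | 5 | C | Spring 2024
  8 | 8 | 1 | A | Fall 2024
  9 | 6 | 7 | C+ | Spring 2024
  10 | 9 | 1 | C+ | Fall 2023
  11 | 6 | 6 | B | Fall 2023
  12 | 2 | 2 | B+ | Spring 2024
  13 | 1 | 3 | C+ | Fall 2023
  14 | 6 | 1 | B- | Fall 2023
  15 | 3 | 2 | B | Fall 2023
SELECT MIN(credits) FROM courses

Execution result:
3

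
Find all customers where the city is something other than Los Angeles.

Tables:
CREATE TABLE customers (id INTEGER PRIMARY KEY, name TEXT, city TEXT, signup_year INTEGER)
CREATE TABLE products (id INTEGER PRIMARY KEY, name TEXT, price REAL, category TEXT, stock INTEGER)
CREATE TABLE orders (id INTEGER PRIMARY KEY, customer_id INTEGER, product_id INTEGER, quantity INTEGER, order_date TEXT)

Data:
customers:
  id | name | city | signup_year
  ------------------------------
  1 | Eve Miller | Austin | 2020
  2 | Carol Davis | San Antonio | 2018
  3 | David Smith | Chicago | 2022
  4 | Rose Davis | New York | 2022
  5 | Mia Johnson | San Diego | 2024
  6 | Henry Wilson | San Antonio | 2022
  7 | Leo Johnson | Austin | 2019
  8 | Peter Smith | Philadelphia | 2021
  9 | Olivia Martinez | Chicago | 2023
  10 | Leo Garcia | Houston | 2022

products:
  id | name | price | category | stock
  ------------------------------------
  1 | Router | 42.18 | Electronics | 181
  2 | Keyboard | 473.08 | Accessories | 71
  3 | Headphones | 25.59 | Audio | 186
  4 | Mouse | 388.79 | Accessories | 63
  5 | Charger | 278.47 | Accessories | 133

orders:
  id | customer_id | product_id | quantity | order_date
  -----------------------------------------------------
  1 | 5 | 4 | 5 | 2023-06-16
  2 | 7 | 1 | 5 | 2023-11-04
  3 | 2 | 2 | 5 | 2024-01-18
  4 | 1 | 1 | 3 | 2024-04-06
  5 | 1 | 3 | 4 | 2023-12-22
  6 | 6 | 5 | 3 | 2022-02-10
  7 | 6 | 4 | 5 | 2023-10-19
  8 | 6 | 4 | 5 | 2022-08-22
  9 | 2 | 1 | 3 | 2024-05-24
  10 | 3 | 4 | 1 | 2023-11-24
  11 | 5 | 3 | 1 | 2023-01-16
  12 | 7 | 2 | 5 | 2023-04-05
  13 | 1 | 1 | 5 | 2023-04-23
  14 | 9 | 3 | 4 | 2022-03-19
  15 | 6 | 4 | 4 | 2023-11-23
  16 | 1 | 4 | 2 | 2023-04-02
SELECT name, city FROM customers WHERE city <> 'Los Angeles'

Execution result:
name | city
Eve Miller | Austin
Carol Davis | San Antonio
David Smith | Chicago
Rose Davis | New York
Mia Johnson | San Diego
Henry Wilson | San Antonio
Leo Johnson | Austin
Peter Smith | Philadelphia
Olivia Martinez | Chicago
Leo Garcia | Houston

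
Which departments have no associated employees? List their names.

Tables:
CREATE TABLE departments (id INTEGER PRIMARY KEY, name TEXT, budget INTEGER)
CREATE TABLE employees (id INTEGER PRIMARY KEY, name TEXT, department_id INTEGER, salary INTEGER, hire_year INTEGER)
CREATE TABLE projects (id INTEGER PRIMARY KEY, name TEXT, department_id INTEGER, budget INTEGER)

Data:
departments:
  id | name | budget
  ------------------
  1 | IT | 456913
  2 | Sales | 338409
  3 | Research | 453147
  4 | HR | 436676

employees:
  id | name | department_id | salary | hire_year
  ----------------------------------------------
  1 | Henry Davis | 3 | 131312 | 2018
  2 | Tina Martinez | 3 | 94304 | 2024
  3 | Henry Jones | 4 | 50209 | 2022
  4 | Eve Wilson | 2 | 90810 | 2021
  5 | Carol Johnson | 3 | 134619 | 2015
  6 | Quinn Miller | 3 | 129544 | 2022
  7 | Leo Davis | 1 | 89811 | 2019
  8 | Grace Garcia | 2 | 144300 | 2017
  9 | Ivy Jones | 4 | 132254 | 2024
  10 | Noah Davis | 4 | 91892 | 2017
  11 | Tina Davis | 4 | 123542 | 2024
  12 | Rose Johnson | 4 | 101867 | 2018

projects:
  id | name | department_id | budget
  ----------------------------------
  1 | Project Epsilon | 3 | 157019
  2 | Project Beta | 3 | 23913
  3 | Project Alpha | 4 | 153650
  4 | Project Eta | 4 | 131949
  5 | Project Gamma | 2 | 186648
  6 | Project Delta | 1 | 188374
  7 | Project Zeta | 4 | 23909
SELECT p.name FROM departments p LEFT JOIN employees c ON c.department_id = p.id WHERE c.id IS NULL

Execution result:
(no rows)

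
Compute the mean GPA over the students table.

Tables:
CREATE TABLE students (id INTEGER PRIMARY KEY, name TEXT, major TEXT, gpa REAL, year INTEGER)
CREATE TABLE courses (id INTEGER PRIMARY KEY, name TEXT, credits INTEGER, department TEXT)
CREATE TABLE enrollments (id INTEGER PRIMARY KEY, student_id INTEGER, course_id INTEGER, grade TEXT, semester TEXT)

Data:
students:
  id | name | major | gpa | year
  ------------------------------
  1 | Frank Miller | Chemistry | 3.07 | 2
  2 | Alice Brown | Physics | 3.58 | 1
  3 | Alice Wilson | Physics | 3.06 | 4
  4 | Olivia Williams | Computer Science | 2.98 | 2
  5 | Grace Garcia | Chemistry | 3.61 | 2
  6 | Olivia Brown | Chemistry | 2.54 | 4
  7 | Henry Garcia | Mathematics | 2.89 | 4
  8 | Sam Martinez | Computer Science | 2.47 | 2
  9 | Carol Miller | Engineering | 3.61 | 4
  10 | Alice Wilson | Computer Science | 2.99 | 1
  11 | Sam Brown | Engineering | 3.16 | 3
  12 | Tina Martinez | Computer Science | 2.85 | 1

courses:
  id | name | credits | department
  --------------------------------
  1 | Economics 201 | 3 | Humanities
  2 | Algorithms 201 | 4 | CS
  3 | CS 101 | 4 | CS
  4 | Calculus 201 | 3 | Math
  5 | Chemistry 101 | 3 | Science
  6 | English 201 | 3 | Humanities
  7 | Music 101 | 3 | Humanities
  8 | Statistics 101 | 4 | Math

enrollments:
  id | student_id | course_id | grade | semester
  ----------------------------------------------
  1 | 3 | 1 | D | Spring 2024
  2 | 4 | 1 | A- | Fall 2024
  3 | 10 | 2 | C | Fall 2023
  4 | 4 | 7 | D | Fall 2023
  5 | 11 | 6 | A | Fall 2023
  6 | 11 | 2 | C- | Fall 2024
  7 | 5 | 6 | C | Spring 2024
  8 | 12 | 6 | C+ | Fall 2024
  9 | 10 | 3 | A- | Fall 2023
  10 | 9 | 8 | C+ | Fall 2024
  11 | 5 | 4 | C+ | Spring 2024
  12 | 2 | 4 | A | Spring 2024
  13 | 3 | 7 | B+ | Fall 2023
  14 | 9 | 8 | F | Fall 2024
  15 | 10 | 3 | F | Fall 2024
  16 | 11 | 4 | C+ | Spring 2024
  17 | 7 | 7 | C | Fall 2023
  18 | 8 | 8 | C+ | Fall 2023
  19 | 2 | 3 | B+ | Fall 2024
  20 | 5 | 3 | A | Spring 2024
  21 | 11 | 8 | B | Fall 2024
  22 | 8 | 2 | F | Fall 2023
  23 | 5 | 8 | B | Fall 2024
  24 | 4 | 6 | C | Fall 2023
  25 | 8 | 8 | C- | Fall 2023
SELECT AVG(gpa) FROM students

Execution result:
3.07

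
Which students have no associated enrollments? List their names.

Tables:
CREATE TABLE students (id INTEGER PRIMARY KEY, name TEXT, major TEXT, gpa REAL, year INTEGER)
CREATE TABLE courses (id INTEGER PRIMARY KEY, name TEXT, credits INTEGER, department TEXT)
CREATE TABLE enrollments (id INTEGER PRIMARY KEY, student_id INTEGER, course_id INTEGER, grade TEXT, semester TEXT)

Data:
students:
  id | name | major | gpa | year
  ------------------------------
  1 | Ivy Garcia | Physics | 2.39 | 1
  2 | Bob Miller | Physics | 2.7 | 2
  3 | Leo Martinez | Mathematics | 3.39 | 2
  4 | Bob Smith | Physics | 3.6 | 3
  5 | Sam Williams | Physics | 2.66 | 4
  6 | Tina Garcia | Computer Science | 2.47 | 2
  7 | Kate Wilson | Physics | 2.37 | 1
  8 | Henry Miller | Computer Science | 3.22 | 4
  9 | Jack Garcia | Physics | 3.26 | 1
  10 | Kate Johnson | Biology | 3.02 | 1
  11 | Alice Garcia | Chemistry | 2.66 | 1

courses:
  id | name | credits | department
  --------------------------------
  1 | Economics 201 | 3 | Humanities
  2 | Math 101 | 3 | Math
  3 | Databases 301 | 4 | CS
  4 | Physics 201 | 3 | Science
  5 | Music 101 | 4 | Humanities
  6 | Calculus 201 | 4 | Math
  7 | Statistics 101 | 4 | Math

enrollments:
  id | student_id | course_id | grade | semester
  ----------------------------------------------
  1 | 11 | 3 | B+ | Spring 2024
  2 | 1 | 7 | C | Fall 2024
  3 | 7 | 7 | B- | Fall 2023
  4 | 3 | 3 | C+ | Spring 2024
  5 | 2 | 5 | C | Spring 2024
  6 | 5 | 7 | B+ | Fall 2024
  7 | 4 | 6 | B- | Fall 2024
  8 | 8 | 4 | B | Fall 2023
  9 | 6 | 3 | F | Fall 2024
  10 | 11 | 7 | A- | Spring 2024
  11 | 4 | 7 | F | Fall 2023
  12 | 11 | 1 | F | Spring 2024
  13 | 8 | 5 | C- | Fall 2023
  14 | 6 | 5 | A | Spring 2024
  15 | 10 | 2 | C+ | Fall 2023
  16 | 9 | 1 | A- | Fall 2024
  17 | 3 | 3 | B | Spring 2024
SELECT p.name FROM students p LEFT JOIN enrollments c ON c.student_id = p.id WHERE c.id IS NULL

Execution result:
(no rows)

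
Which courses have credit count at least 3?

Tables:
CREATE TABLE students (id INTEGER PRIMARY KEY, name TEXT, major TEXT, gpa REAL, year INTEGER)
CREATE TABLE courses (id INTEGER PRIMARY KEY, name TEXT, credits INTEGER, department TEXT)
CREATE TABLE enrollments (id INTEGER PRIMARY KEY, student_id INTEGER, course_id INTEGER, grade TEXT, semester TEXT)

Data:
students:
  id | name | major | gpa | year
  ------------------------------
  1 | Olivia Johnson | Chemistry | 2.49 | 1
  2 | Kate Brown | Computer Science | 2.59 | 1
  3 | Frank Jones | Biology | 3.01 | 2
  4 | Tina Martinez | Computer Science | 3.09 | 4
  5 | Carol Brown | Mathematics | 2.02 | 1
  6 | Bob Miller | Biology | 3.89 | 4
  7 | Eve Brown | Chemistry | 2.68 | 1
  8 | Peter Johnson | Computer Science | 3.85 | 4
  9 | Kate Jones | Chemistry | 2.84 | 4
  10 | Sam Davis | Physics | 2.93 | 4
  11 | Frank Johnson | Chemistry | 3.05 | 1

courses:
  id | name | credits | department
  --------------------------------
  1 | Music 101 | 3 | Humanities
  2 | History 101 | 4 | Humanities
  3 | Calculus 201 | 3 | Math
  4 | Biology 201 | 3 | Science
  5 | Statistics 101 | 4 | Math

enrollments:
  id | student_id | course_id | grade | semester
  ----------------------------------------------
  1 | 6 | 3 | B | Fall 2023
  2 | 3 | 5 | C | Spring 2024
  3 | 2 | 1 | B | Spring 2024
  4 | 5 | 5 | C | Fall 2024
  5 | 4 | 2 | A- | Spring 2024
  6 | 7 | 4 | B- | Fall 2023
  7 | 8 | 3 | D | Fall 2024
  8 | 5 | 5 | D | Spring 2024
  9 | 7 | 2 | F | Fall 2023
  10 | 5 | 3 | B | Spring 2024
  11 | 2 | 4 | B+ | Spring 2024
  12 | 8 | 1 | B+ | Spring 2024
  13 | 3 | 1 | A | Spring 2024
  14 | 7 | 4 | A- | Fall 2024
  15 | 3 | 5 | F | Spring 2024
SELECT name, credits FROM courses WHERE credits >= 3

Execution result:
name | credits
Music 101 | 3
History 101 | 4
Calculus 201 | 3
Biology 201 | 3
Statistics 101 | 4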